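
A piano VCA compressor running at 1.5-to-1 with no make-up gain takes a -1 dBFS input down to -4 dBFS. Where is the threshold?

-10 dBFS

Gain reduction = -1 − (-4) = 3 dB; output overshoot = GR / (R − 1) = 3 / 0.5 = 6 dB.
Threshold = output − output overshoot = -4 − 6 = -10 dBFS.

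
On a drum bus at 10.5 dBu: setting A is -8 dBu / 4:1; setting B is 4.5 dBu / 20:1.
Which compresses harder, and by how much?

A, by 8.175 dB

A: 18.5 dB over, compressed to 4.625 dB over, so 13.875 dB of GR.
B: 6 dB over, compressed to 0.3 dB over, so 5.7 dB of GR.
Difference: 8.175 dB in favour of A.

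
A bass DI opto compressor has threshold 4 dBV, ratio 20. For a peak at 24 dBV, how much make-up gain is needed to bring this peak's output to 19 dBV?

14 dB

The peak compresses to 4 + 20/20 = 5 dBV.
To reach 19 dBV requires 19 − 5 = 14 dB of make-up.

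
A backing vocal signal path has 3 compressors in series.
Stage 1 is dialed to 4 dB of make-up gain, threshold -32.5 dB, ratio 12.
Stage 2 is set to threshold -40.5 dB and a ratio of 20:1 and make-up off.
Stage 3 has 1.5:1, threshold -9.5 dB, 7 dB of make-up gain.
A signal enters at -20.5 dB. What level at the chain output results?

-32.85 dB

Stage 1: overshoot 12 dB → 12/12 = 1 dB → -31.5 dB; +4 dB make-up → -27.5 dB.
Stage 2: overshoot 13 dB → 13/20 = 0.65 dB → -39.85 dB.
Stage 3: below threshold (-39.85 ≤ -9.5); passes unchanged; make-up brings it to -32.85 dB.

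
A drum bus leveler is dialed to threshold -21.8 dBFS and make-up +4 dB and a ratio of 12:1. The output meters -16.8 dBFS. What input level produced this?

Stripping the +4 dB make-up gives -20.8 dBFS at the gain stage.
Post-compression overshoot = -20.8 − (-21.8) = 1 dB.
Undo the ratio: input overshoot = 1 × 12 = 12 dB, giving input = -9.8 dBFS.

-9.8 dBFS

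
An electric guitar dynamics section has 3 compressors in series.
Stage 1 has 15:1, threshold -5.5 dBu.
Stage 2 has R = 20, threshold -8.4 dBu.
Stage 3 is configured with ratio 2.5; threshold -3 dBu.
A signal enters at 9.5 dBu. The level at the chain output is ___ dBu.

Stage 1: overshoot 15 dB → 15/15 = 1 dB → -4.5 dBu.
Stage 2: -4.5 dBu is 3.9 dB over -8.4 dBu; at 20:1 that becomes 0.195 dB over, giving -8.205 dBu.
Stage 3: -8.205 dBu is at or below the -3 dBu threshold — no compression; output -8.205 dBu.

-8.205 dBu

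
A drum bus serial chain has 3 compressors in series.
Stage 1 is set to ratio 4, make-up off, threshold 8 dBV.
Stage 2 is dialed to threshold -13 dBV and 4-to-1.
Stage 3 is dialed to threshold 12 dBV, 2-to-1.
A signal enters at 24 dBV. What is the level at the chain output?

Stage 1: 16 dB above 8 dBV, reduced 4:1 to 4 dB above → 12 dBV.
Stage 2: overshoot 25 dB → 25/4 = 6.25 dB → -6.75 dBV.
Stage 3: -6.75 dBV is at or below the 12 dBV threshold — no compression; output -6.75 dBV.

-6.75 dBV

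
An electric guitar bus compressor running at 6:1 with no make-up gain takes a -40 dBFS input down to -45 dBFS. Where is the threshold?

-46 dBFS

Gain reduction = -40 − (-45) = 5 dB; output overshoot = GR / (R − 1) = 5 / 5 = 1 dB.
Threshold = output − output overshoot = -45 − 1 = -46 dBFS.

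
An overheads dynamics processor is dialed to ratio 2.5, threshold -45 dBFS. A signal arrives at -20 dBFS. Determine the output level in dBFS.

-35 dBFS

Overshoot: -20 − (-45) = 25 dB.
The 25 dB excess becomes 10 dB after 2.5:1 reduction.
That puts the output at -35 dBFS.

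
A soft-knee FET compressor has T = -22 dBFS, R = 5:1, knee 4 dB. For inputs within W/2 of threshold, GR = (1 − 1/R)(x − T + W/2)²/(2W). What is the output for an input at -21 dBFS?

-21.9 dBFS

x − T + W/2 = -21 − (-22) + 2 = 3.
GR = (1 − 1/5) × 3² / 8 = 0.8 × 9 / 8 = 0.9 dB.
Output = -21 − 0.9 = -21.9 dBFS.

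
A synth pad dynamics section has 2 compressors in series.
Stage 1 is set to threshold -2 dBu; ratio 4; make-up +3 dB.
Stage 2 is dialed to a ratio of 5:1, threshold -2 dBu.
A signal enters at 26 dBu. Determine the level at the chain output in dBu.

0 dBu

Stage 1: 26 dBu is 28 dB over -2 dBu; at 4:1 that becomes 7 dB over, giving 5 dBu; +3 dB make-up → 8 dBu.
Stage 2: overshoot 10 dB → 10/5 = 2 dB → 0 dBu.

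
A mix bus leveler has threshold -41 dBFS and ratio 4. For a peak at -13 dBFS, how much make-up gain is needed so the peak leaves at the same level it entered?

Without make-up, output = threshold + overshoot/4 = -41 + 7 = -34 dBFS.
Gap to target: 21 dB.

21 dB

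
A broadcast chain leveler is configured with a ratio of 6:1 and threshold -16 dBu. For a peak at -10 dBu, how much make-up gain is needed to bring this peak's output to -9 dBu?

6 dB

Overshoot 6 dB → 6/6 = 1 dB after compression, so the compressed level is -16 + 1 = -15 dBu.
Make-up = target − compressed = -9 − (-15) = 6 dB.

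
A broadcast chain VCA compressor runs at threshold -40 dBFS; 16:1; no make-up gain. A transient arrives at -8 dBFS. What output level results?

-8 dBFS sits 32 dB over threshold.
16:1 compression reduces that to 32/16 = 2 dB over.
That puts the output at -38 dBFS.

-38 dBFS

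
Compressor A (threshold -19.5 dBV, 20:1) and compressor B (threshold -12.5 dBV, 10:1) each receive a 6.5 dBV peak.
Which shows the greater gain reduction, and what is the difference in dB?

A: overshoot 26 dB → output overshoot 1.3 dB → GR 24.7 dB.
B: overshoot 19 dB → output overshoot 1.9 dB → GR 17.1 dB.
Difference: 7.6 dB in favour of A.

A, by 7.6 dB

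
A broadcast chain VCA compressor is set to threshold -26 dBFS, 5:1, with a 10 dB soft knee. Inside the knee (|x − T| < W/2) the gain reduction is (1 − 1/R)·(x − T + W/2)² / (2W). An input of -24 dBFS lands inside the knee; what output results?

-25.96 dBFS

x − T + W/2 = -24 − (-26) + 5 = 7.
GR = (1 − 1/5) × 7² / 20 = 0.8 × 49 / 20 = 1.96 dB.
Output = -24 − 1.96 = -25.96 dBFS.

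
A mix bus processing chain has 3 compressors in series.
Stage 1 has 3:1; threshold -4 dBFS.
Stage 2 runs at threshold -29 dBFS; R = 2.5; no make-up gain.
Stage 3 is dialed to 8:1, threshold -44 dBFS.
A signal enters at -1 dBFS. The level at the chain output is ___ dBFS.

-40.825 dBFS

Stage 1: 3 dB above -4 dBFS, reduced 3:1 to 1 dB above → -3 dBFS.
Stage 2: -3 dBFS is 26 dB over -29 dBFS; at 2.5:1 that becomes 10.4 dB over, giving -18.6 dBFS.
Stage 3: overshoot 25.4 dB → 25.4/8 = 3.175 dB → -40.825 dBFS.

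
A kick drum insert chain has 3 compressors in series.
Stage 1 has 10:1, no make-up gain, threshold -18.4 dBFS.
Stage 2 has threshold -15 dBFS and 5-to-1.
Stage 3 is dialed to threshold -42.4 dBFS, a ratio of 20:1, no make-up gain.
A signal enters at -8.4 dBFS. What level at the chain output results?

Stage 1: overshoot 10 dB → 10/10 = 1 dB → -17.4 dBFS.
Stage 2: -17.4 dBFS ≤ -15 dBFS, so stage 2 doesn't engage; output -17.4 dBFS.
Stage 3: -17.4 dBFS is 25 dB over -42.4 dBFS; at 20:1 that becomes 1.25 dB over, giving -41.15 dBFS.

-41.15 dBFS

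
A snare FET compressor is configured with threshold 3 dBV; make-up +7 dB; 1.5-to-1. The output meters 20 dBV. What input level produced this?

Stripping the +7 dB make-up gives 13 dBV at the gain stage.
The compressed level sits 13 − 3 = 10 dB over threshold.
Undo the ratio: input overshoot = 10 × 1.5 = 15 dB, giving input = 18 dBV.

18 dBV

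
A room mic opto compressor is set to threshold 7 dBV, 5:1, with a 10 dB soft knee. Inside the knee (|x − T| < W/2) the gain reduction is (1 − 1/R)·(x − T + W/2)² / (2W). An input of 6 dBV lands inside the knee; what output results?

5.36 dBV

x − T + W/2 = 6 − 7 + 5 = 4.
GR = (1 − 1/5) × 4² / 20 = 0.8 × 16 / 20 = 0.64 dB.
Output = 6 − 0.64 = 5.36 dBV.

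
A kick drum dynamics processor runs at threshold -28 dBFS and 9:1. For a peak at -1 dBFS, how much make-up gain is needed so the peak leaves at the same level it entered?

24 dB

Overshoot 27 dB → 27/9 = 3 dB after compression, so the compressed level is -28 + 3 = -25 dBFS.
Make-up = target − compressed = -1 − (-25) = 24 dB.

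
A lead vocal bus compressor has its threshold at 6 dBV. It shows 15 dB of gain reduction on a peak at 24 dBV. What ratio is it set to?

6:1

Input overshoot = 24 − 6 = 18 dB.
Output overshoot = 18 − 15 = 3 dB.
Ratio = input overshoot / output overshoot = 18 / 3 = 6.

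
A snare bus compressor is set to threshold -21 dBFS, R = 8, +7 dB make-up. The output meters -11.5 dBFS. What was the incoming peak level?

-1 dBFS

Remove make-up: -11.5 − 7 = -18.5 dBFS.
The compressed level sits -18.5 − (-21) = 2.5 dB over threshold.
Undo the ratio: input overshoot = 2.5 × 8 = 20 dB, giving input = -1 dBFS.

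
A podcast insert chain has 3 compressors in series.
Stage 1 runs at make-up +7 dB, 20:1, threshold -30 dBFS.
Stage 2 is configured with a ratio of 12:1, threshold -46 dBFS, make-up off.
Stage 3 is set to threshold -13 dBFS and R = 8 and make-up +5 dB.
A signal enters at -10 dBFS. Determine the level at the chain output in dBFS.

Stage 1: 20 dB above -30 dBFS, reduced 20:1 to 1 dB above → -29 dBFS; +7 dB make-up → -22 dBFS.
Stage 2: 24 dB above -46 dBFS, reduced 12:1 to 2 dB above → -44 dBFS.
Stage 3: -44 dBFS is at or below the -13 dBFS threshold — no compression; make-up brings it to -39 dBFS.

-39 dBFS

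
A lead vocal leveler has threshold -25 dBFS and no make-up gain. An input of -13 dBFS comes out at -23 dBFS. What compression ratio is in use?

6:1

Input overshoot = -13 − (-25) = 12 dB; output overshoot = -23 − (-25) = 2 dB.
Ratio = 12 / 2 = 6.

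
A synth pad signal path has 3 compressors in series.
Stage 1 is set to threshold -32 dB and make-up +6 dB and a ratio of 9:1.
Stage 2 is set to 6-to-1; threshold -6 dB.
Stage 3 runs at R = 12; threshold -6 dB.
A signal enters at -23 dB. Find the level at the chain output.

-25 dB

Stage 1: 9 dB above -32 dB, reduced 9:1 to 1 dB above → -31 dB; +6 dB make-up → -25 dB.
Stage 2: -25 dB is at or below the -6 dB threshold — no compression; output -25 dB.
Stage 3: -25 dB is at or below the -6 dB threshold — no compression; output -25 dB.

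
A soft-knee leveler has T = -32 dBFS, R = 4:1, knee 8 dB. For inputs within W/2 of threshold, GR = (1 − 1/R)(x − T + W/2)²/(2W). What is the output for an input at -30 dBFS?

-31.6875 dBFS

x − T + W/2 = -30 − (-32) + 4 = 6.
GR = (1 − 1/4) × 6² / 16 = 0.75 × 36 / 16 = 1.6875 dB.
Output = -30 − 1.6875 = -31.6875 dBFS.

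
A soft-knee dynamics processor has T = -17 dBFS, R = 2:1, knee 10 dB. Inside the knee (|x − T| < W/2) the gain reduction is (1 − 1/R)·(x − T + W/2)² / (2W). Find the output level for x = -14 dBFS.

x − T + W/2 = -14 − (-17) + 5 = 8.
GR = (1 − 1/2) × 8² / 20 = 0.5 × 64 / 20 = 1.6 dB.
Output = -14 − 1.6 = -15.6 dBFS.

-15.6 dBFS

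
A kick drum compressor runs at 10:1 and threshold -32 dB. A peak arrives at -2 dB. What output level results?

-29 dB

-2 dB sits 30 dB over threshold.
At 10:1 the overshoot is divided by 10, leaving 3 dB above threshold.
So the level is -32 + 3 = -29 dB.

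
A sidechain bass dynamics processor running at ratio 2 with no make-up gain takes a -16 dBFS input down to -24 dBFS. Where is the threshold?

Gain reduction = -16 − (-24) = 8 dB; output overshoot = GR / (R − 1) = 8 / 1 = 8 dB.
Threshold = output − output overshoot = -24 − 8 = -32 dBFS.

-32 dBFS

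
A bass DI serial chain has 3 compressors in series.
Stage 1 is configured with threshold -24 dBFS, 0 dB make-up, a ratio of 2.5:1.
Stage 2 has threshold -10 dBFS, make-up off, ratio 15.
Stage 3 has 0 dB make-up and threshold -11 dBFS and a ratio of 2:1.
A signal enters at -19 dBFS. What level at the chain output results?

Stage 1: overshoot 5 dB → 5/2.5 = 2 dB → -22 dBFS.
Stage 2: below threshold (-22 ≤ -10); passes unchanged; output -22 dBFS.
Stage 3: below threshold (-22 ≤ -11); passes unchanged; output -22 dBFS.

-22 dBFS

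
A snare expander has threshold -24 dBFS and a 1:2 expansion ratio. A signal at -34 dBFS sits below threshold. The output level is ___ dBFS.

-44 dBFS

Undershoot = (-24) − (-34) = 10 dB.
At 1:2, that expands to 20 dB under threshold.
Output = -24 − 20 = -44 dBFS.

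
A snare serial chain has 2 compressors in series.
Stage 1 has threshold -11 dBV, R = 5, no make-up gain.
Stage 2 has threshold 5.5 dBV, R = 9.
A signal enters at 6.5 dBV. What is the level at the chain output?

-7.5 dBV

Stage 1: overshoot 17.5 dB → 17.5/5 = 3.5 dB → -7.5 dBV.
Stage 2: -7.5 dBV is at or below the 5.5 dBV threshold — no compression; output -7.5 dBV.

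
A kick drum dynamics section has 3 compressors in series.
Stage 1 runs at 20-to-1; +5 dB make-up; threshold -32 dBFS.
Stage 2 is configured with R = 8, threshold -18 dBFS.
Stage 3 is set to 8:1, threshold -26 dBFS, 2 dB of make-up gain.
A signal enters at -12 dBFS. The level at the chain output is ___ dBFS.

-24 dBFS

Stage 1: -12 dBFS is 20 dB over -32 dBFS; at 20:1 that becomes 1 dB over, giving -31 dBFS; +5 dB make-up → -26 dBFS.
Stage 2: -26 dBFS is at or below the -18 dBFS threshold — no compression; output -26 dBFS.
Stage 3: below threshold (-26 ≤ -26); passes unchanged; make-up brings it to -24 dBFS.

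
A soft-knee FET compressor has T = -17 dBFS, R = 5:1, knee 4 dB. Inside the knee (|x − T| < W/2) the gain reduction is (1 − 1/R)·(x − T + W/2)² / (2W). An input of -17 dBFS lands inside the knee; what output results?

-17.4 dBFS

x − T + W/2 = -17 − (-17) + 2 = 2.
GR = (1 − 1/5) × 2² / 8 = 0.8 × 4 / 8 = 0.4 dB.
Output = -17 − 0.4 = -17.4 dBFS.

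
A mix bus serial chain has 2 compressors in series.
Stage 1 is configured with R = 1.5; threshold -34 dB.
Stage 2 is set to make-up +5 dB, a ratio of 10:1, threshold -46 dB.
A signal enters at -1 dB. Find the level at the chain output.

Stage 1: 33 dB above -34 dB, reduced 1.5:1 to 22 dB above → -12 dB.
Stage 2: 34 dB above -46 dB, reduced 10:1 to 3.4 dB above → -42.6 dB; +5 dB make-up → -37.6 dB.

-37.6 dB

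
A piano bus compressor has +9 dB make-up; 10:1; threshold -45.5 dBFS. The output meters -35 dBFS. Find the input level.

-30.5 dBFS

Before make-up, the level was -35 − 9 = -44 dBFS.
That's 1.5 dB above the -45.5 dBFS threshold.
Input overshoot = R × output overshoot = 15 dB → input = -45.5 + 15 = -30.5 dBFS.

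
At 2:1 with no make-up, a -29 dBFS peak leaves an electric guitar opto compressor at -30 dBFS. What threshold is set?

Input is 2 dB above T (since output overshoot × R = input overshoot: (-30 − T)·2 = -29 − T gives T = -31 dBFS).
Check: -31 + (-29 − (-31))/2 = -31 + 1 = -30 dBFS. ✓

-31 dBFS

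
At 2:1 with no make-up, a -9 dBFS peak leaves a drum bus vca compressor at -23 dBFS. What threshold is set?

-37 dBFS

Input is 28 dB above T (since output overshoot × R = input overshoot: (-23 − T)·2 = -9 − T gives T = -37 dBFS).
Check: -37 + (-9 − (-37))/2 = -37 + 14 = -23 dBFS. ✓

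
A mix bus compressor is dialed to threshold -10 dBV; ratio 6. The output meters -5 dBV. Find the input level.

Post-compression overshoot = -5 − (-10) = 5 dB.
Input overshoot = R × output overshoot = 30 dB → input = -10 + 30 = 20 dBV.

20 dBV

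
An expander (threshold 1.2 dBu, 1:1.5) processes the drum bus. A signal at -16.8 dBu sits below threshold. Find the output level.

-25.8 dBu

Below threshold, a 1:1.5 expander applies gain = (1.5−1)×(T − x) of attenuation.
(1.5−1) × 18 = 9 dB, so output = -16.8 − 9 = -25.8 dBu.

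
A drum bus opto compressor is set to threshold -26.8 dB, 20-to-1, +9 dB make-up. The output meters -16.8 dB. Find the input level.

Stripping the +9 dB make-up gives -25.8 dB at the gain stage.
The compressed level sits -25.8 − (-26.8) = 1 dB over threshold.
Undo the ratio: input overshoot = 1 × 20 = 20 dB, giving input = -6.8 dB.

-6.8 dB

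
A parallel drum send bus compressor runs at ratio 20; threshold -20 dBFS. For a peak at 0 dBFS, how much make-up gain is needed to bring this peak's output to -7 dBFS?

12 dB

Overshoot 20 dB → 20/20 = 1 dB after compression, so the compressed level is -20 + 1 = -19 dBFS.
Make-up = target − compressed = -7 − (-19) = 12 dB.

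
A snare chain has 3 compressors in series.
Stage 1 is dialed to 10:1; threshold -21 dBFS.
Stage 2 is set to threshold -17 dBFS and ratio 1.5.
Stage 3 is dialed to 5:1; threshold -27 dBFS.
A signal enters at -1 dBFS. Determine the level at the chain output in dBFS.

Stage 1: -1 dBFS is 20 dB over -21 dBFS; at 10:1 that becomes 2 dB over, giving -19 dBFS.
Stage 2: -19 dBFS is at or below the -17 dBFS threshold — no compression; output -19 dBFS.
Stage 3: -19 dBFS is 8 dB over -27 dBFS; at 5:1 that becomes 1.6 dB over, giving -25.4 dBFS.

-25.4 dBFS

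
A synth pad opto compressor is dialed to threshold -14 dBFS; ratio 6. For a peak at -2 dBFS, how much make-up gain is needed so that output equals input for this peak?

Overshoot 12 dB → 12/6 = 2 dB after compression, so the compressed level is -14 + 2 = -12 dBFS.
Make-up = target − compressed = -2 − (-12) = 10 dB.

10 dB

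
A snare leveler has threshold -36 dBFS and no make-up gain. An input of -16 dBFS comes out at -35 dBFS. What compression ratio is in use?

Input overshoot = -16 − (-36) = 20 dB; output overshoot = -35 − (-36) = 1 dB.
Ratio = 20 / 1 = 20.

20:1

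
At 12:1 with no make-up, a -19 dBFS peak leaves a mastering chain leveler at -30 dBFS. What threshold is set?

Gain reduction = -19 − (-30) = 11 dB; output overshoot = GR / (R − 1) = 11 / 11 = 1 dB.
Threshold = output − output overshoot = -30 − 1 = -31 dBFS.

-31 dBFS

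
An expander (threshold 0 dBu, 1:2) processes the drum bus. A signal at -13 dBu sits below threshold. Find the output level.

Undershoot = 0 − (-13) = 13 dB.
At 1:2, that expands to 26 dB under threshold.
Output = 0 − 26 = -26 dBu.

-26 dBu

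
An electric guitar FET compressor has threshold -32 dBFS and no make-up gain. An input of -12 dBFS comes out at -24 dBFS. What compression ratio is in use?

2.5:1

Input overshoot = -12 − (-32) = 20 dB; output overshoot = -24 − (-32) = 8 dB.
Ratio = 20 / 8 = 2.5.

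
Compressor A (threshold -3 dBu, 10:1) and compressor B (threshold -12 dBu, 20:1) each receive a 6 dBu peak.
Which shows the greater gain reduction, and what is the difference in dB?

A: GR = 9 − 9/10 = 8.1 dB.
B: GR = 18 − 18/20 = 17.1 dB.
Difference: 9 dB in favour of B.

B, by 9 dB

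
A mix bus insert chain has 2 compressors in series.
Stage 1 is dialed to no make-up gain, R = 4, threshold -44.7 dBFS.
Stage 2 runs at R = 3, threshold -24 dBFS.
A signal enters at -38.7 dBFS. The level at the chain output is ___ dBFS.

Stage 1: 6 dB above -44.7 dBFS, reduced 4:1 to 1.5 dB above → -43.2 dBFS.
Stage 2: -43.2 dBFS ≤ -24 dBFS, so stage 2 doesn't engage; output -43.2 dBFS.

-43.2 dBFS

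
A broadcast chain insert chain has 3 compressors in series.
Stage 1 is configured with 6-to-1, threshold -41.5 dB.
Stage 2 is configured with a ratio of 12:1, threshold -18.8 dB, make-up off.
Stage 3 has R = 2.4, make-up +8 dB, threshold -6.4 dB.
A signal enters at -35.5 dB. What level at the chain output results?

Stage 1: -35.5 dB is 6 dB over -41.5 dB; at 6:1 that becomes 1 dB over, giving -40.5 dB.
Stage 2: -40.5 dB ≤ -18.8 dB, so stage 2 doesn't engage; output -40.5 dB.
Stage 3: -40.5 dB is at or below the -6.4 dB threshold — no compression; make-up brings it to -32.5 dB.

-32.5 dB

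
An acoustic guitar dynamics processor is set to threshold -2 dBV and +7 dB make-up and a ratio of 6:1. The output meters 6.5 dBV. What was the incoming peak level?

7 dBV

Stripping the +7 dB make-up gives -0.5 dBV at the gain stage.
Post-compression overshoot = -0.5 − (-2) = 1.5 dB.
Before 6:1 compression the overshoot was 1.5 × 6 = 9 dB, so input = -2 + 9 = 7 dBV.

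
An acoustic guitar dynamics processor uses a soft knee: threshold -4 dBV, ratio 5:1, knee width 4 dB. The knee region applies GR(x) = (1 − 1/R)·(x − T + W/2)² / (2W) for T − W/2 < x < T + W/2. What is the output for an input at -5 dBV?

-5.1 dBV

x − T + W/2 = -5 − (-4) + 2 = 1.
GR = (1 − 1/5) × 1² / 8 = 0.8 × 1 / 8 = 0.1 dB.
Output = -5 − 0.1 = -5.1 dBV.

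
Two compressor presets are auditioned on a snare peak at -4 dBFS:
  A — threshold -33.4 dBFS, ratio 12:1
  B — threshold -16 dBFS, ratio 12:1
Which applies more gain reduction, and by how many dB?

A: GR = 29.4 − 29.4/12 = 26.95 dB.
B: GR = 12 − 12/12 = 11 dB.
Difference: 15.95 dB in favour of A.

A, by 15.95 dB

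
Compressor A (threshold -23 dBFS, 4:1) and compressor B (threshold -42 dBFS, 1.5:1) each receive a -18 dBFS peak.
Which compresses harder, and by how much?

B, by 4.25 dB

A: GR = 5 − 5/4 = 3.75 dB.
B: GR = 24 − 24/1.5 = 8 dB.
B reduces 4.25 dB more.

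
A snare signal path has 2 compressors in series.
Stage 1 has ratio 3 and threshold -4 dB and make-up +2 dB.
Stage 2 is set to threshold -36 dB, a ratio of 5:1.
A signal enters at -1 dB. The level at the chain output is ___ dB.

-29 dB

Stage 1: overshoot 3 dB → 3/3 = 1 dB → -3 dB; +2 dB make-up → -1 dB.
Stage 2: overshoot 35 dB → 35/5 = 7 dB → -29 dB.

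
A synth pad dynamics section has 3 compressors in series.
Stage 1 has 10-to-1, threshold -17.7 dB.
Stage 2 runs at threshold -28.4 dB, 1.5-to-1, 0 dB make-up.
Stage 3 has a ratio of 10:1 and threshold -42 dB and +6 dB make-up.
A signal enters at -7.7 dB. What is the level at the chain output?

-33.86 dB

Stage 1: overshoot 10 dB → 10/10 = 1 dB → -16.7 dB.
Stage 2: 11.7 dB above -28.4 dB, reduced 1.5:1 to 7.8 dB above → -20.6 dB.
Stage 3: -20.6 dB is 21.4 dB over -42 dB; at 10:1 that becomes 2.14 dB over, giving -39.86 dB; +6 dB make-up → -33.86 dB.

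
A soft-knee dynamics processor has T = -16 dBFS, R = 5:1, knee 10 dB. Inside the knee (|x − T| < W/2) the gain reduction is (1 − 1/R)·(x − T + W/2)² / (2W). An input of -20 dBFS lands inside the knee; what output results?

x − T + W/2 = -20 − (-16) + 5 = 1.
GR = (1 − 1/5) × 1² / 20 = 0.8 × 1 / 20 = 0.04 dB.
Output = -20 − 0.04 = -20.04 dBFS.

-20.04 dBFS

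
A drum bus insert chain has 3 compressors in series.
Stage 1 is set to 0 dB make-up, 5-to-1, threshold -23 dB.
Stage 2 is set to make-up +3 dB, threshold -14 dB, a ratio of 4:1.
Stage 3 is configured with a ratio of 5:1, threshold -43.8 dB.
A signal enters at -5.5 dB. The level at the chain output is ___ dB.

-38.34 dB

Stage 1: overshoot 17.5 dB → 17.5/5 = 3.5 dB → -19.5 dB.
Stage 2: -19.5 dB is at or below the -14 dB threshold — no compression; make-up brings it to -16.5 dB.
Stage 3: -16.5 dB is 27.3 dB over -43.8 dB; at 5:1 that becomes 5.46 dB over, giving -38.34 dB.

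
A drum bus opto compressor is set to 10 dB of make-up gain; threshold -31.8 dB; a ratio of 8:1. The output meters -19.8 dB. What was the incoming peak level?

Stripping the +10 dB make-up gives -29.8 dB at the gain stage.
Post-compression overshoot = -29.8 − (-31.8) = 2 dB.
Before 8:1 compression the overshoot was 2 × 8 = 16 dB, so input = -31.8 + 16 = -15.8 dB.

-15.8 dB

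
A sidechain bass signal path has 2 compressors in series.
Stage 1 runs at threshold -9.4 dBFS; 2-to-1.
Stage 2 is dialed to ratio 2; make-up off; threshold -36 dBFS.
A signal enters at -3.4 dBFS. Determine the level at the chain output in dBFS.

Stage 1: overshoot 6 dB → 6/2 = 3 dB → -6.4 dBFS.
Stage 2: overshoot 29.6 dB → 29.6/2 = 14.8 dB → -21.2 dBFS.

-21.2 dBFS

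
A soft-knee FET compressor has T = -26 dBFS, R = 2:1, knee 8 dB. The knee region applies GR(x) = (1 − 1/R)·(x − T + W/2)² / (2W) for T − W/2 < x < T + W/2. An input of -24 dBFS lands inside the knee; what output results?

-25.125 dBFS

x − T + W/2 = -24 − (-26) + 4 = 6.
GR = (1 − 1/2) × 6² / 16 = 0.5 × 36 / 16 = 1.125 dB.
Output = -24 − 1.125 = -25.125 dBFS.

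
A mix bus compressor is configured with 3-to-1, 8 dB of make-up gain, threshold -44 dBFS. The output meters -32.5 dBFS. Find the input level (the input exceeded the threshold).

-33.5 dBFS

Remove make-up: -32.5 − 8 = -40.5 dBFS.
That's 3.5 dB above the -44 dBFS threshold.
Before 3:1 compression the overshoot was 3.5 × 3 = 10.5 dB, so input = -44 + 10.5 = -33.5 dBFS.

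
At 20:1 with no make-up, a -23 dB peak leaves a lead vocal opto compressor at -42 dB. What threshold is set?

-43 dB

Let T be the threshold. Output overshoot = (input overshoot)/R, so -42 − T = (-23 − T)/20.
20·(-42 − T) = -23 − T → 19·T = -840 − (-23) = -817.
T = -817/19 = -43 dB.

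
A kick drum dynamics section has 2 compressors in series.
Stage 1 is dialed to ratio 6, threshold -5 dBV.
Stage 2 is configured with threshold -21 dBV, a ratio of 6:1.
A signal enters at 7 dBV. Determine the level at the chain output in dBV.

Stage 1: 12 dB above -5 dBV, reduced 6:1 to 2 dB above → -3 dBV.
Stage 2: 18 dB above -21 dBV, reduced 6:1 to 3 dB above → -18 dBV.

-18 dBV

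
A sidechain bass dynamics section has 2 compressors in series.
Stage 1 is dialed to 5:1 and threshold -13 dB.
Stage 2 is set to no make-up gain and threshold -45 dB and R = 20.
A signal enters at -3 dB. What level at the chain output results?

-43.3 dB

Stage 1: -3 dB is 10 dB over -13 dB; at 5:1 that becomes 2 dB over, giving -11 dB.
Stage 2: overshoot 34 dB → 34/20 = 1.7 dB → -43.3 dB.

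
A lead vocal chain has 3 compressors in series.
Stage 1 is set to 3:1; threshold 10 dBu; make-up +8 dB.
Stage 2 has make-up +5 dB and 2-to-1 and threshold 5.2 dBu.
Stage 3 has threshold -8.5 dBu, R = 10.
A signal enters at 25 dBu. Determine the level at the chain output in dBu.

Stage 1: overshoot 15 dB → 15/3 = 5 dB → 15 dBu; +8 dB make-up → 23 dBu.
Stage 2: overshoot 17.8 dB → 17.8/2 = 8.9 dB → 14.1 dBu; +5 dB make-up → 19.1 dBu.
Stage 3: overshoot 27.6 dB → 27.6/10 = 2.76 dB → -5.74 dBu.

-5.74 dBu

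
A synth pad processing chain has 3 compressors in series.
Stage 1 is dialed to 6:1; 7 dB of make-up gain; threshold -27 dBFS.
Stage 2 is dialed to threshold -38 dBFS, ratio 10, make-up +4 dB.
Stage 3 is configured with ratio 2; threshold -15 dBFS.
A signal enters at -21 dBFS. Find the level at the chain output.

-32.1 dBFS

Stage 1: -21 dBFS is 6 dB over -27 dBFS; at 6:1 that becomes 1 dB over, giving -26 dBFS; +7 dB make-up → -19 dBFS.
Stage 2: overshoot 19 dB → 19/10 = 1.9 dB → -36.1 dBFS; +4 dB make-up → -32.1 dBFS.
Stage 3: -32.1 dBFS ≤ -15 dBFS, so stage 3 doesn't engage; output -32.1 dBFS.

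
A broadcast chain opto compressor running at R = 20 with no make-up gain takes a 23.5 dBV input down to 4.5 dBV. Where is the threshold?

Let T be the threshold. Output overshoot = (input overshoot)/R, so 4.5 − T = (23.5 − T)/20.
20·(4.5 − T) = 23.5 − T → 19·T = 90 − 23.5 = 66.5.
T = 66.5/19 = 3.5 dBV.

3.5 dBV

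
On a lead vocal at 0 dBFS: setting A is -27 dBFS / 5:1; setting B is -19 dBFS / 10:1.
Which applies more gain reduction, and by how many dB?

A, by 4.5 dB

A: 27 dB over, compressed to 5.4 dB over, so 21.6 dB of GR.
B: 19 dB over, compressed to 1.9 dB over, so 17.1 dB of GR.
A applies 4.5 dB more gain reduction.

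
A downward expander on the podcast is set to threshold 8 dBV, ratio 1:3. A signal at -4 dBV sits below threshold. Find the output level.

-28 dBV

Below threshold, a 1:3 expander applies gain = (3−1)×(T − x) of attenuation.
(3−1) × 12 = 24 dB, so output = -4 − 24 = -28 dBV.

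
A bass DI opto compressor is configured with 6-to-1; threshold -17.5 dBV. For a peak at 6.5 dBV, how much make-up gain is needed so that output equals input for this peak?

The peak compresses to -17.5 + 24/6 = -13.5 dBV.
To reach 6.5 dBV requires 6.5 − (-13.5) = 20 dB of make-up.

20 dB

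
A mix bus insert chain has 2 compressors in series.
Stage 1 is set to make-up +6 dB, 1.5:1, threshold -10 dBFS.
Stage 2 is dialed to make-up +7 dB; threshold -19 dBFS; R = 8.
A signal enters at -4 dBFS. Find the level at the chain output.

-9.625 dBFS

Stage 1: 6 dB above -10 dBFS, reduced 1.5:1 to 4 dB above → -6 dBFS; +6 dB make-up → 0 dBFS.
Stage 2: overshoot 19 dB → 19/8 = 2.375 dB → -16.625 dBFS; +7 dB make-up → -9.625 dBFS.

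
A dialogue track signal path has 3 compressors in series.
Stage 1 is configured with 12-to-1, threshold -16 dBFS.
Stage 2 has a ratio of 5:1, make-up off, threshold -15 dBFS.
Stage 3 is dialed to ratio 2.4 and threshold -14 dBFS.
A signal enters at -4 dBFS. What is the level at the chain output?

-15 dBFS

Stage 1: -4 dBFS is 12 dB over -16 dBFS; at 12:1 that becomes 1 dB over, giving -15 dBFS.
Stage 2: -15 dBFS ≤ -15 dBFS, so stage 2 doesn't engage; output -15 dBFS.
Stage 3: -15 dBFS is at or below the -14 dBFS threshold — no compression; output -15 dBFS.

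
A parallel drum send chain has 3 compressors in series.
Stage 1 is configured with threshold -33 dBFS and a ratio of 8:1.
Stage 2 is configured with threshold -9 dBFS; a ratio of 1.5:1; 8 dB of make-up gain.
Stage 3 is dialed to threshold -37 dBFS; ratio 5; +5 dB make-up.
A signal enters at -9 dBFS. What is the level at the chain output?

Stage 1: -9 dBFS is 24 dB over -33 dBFS; at 8:1 that becomes 3 dB over, giving -30 dBFS.
Stage 2: -30 dBFS is at or below the -9 dBFS threshold — no compression; make-up brings it to -22 dBFS.
Stage 3: 15 dB above -37 dBFS, reduced 5:1 to 3 dB above → -34 dBFS; +5 dB make-up → -29 dBFS.

-29 dBFS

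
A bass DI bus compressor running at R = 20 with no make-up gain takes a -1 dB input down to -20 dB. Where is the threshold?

Gain reduction = -1 − (-20) = 19 dB; output overshoot = GR / (R − 1) = 19 / 19 = 1 dB.
Threshold = output − output overshoot = -20 − 1 = -21 dB.

-21 dB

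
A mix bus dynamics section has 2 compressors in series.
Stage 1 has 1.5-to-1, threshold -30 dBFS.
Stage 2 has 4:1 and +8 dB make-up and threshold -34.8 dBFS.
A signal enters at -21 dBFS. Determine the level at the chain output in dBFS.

-24.1 dBFS

Stage 1: 9 dB above -30 dBFS, reduced 1.5:1 to 6 dB above → -24 dBFS.
Stage 2: 10.8 dB above -34.8 dBFS, reduced 4:1 to 2.7 dB above → -32.1 dBFS; +8 dB make-up → -24.1 dBFS.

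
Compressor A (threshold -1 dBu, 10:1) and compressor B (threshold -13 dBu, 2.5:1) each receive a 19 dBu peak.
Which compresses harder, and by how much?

A: 20 dB over, compressed to 2 dB over, so 18 dB of GR.
B: 32 dB over, compressed to 12.8 dB over, so 19.2 dB of GR.
Difference: 1.2 dB in favour of B.

B, by 1.2 dB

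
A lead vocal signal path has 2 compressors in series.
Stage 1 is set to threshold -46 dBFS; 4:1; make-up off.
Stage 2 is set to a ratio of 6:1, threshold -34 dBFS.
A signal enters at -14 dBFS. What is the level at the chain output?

-38 dBFS

Stage 1: overshoot 32 dB → 32/4 = 8 dB → -38 dBFS.
Stage 2: -38 dBFS ≤ -34 dBFS, so stage 2 doesn't engage; output -38 dBFS.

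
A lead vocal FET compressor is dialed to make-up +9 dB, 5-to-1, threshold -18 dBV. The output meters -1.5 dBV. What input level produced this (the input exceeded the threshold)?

Stripping the +9 dB make-up gives -10.5 dBV at the gain stage.
The compressed level sits -10.5 − (-18) = 7.5 dB over threshold.
Undo the ratio: input overshoot = 7.5 × 5 = 37.5 dB, giving input = 19.5 dBV.

19.5 dBV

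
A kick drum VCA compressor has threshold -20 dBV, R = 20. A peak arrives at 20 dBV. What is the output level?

-18 dBV

The input is 40 dB above the -20 dBV threshold.
The 40 dB excess becomes 2 dB after 20:1 reduction.
So the level is -20 + 2 = -18 dBV.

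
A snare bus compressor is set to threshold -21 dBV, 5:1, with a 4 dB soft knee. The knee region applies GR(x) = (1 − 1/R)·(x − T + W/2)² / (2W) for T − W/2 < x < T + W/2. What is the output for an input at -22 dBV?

-22.1 dBV

x − T + W/2 = -22 − (-21) + 2 = 1.
GR = (1 − 1/5) × 1² / 8 = 0.8 × 1 / 8 = 0.1 dB.
Output = -22 − 0.1 = -22.1 dBV.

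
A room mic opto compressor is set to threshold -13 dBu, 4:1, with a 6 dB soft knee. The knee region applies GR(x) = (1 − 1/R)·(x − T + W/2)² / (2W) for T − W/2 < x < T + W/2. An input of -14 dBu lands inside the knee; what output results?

x − T + W/2 = -14 − (-13) + 3 = 2.
GR = (1 − 1/4) × 2² / 12 = 0.75 × 4 / 12 = 0.25 dB.
Output = -14 − 0.25 = -14.25 dBu.

-14.25 dBu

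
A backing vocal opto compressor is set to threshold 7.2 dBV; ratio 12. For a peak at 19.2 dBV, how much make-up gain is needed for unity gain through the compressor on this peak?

Overshoot 12 dB → 12/12 = 1 dB after compression, so the compressed level is 7.2 + 1 = 8.2 dBV.
Make-up = target − compressed = 19.2 − 8.2 = 11 dB.

11 dB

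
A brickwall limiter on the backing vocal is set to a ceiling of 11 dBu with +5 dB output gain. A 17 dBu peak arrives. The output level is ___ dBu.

At ∞:1, everything above 11 dBu is held at the ceiling.
Output gain then adds 5 dB: 11 + 5 = 16 dBu.

16 dBu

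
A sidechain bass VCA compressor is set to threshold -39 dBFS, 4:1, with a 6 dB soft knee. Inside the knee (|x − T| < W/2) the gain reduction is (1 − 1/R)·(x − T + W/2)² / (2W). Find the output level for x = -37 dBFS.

x − T + W/2 = -37 − (-39) + 3 = 5.
GR = (1 − 1/4) × 5² / 12 = 0.75 × 25 / 12 = 1.5625 dB.
Output = -37 − 1.5625 = -38.5625 dBFS.

-38.5625 dBFS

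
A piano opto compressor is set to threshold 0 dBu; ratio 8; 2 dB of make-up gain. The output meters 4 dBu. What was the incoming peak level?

16 dBu

Before make-up, the level was 4 − 2 = 2 dBu.
The compressed level sits 2 − 0 = 2 dB over threshold.
Input overshoot = R × output overshoot = 16 dB → input = 0 + 16 = 16 dBu.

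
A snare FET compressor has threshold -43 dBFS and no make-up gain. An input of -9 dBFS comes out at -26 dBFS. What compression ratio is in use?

Input overshoot = -9 − (-43) = 34 dB; output overshoot = -26 − (-43) = 17 dB.
Ratio = 34 / 17 = 2.

2:1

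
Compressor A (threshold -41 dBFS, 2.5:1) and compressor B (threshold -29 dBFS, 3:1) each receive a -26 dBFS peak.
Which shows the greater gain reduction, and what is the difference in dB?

A: 15 dB over, compressed to 6 dB over, so 9 dB of GR.
B: 3 dB over, compressed to 1 dB over, so 2 dB of GR.
Difference: 7 dB in favour of A.

A, by 7 dB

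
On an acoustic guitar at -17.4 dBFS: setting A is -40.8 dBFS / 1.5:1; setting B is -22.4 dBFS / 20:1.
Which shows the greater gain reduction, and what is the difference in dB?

A, by 3.05 dB

A: 23.4 dB over, compressed to 15.6 dB over, so 7.8 dB of GR.
B: 5 dB over, compressed to 0.25 dB over, so 4.75 dB of GR.
A applies 3.05 dB more gain reduction.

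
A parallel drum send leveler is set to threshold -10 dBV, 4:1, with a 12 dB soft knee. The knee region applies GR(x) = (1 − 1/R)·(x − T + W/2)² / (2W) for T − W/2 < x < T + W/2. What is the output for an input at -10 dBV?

-11.125 dBV

x − T + W/2 = -10 − (-10) + 6 = 6.
GR = (1 − 1/4) × 6² / 24 = 0.75 × 36 / 24 = 1.125 dB.
Output = -10 − 1.125 = -11.125 dBV.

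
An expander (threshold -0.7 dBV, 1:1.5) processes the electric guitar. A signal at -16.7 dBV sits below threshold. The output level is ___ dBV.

-24.7 dBV

The input is 16 dB below the -0.7 dBV threshold.
A 1:1.5 expander multiplies undershoot by 1.5: 16 × 1.5 = 24 dB below threshold.
Output = -0.7 − 24 = -24.7 dBV.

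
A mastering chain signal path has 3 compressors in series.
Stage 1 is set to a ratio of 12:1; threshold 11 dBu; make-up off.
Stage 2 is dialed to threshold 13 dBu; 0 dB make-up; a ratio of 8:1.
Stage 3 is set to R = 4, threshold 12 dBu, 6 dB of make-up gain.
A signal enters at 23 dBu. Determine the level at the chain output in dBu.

18 dBu

Stage 1: overshoot 12 dB → 12/12 = 1 dB → 12 dBu.
Stage 2: 12 dBu is at or below the 13 dBu threshold — no compression; output 12 dBu.
Stage 3: 12 dBu is at or below the 12 dBu threshold — no compression; make-up brings it to 18 dBu.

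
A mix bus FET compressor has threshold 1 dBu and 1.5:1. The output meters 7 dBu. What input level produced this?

Post-compression overshoot = 7 − 1 = 6 dB.
Before 1.5:1 compression the overshoot was 6 × 1.5 = 9 dB, so input = 1 + 9 = 10 dBu.

10 dBu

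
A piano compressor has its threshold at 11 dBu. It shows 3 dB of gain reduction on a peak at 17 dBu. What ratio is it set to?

2:1

Input overshoot = 17 − 11 = 6 dB.
Output overshoot = 6 − 3 = 3 dB.
Ratio = input overshoot / output overshoot = 6 / 3 = 2.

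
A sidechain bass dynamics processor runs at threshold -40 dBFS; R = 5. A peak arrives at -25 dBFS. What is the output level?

The input is 15 dB above the -40 dBFS threshold.
The 15 dB excess becomes 3 dB after 5:1 reduction.
So the level is -40 + 3 = -37 dBFS.

-37 dBFS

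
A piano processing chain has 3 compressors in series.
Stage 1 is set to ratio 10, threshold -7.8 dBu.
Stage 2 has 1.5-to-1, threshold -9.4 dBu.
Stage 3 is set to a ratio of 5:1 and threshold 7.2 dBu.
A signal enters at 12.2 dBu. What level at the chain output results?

-7 dBu

Stage 1: 12.2 dBu is 20 dB over -7.8 dBu; at 10:1 that becomes 2 dB over, giving -5.8 dBu.
Stage 2: -5.8 dBu is 3.6 dB over -9.4 dBu; at 1.5:1 that becomes 2.4 dB over, giving -7 dBu.
Stage 3: below threshold (-7 ≤ 7.2); passes unchanged; output -7 dBu.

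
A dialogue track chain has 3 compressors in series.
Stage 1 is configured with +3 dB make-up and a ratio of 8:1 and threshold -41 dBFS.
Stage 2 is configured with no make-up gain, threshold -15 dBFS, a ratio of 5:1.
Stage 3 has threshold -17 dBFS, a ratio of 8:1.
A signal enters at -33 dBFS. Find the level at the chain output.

-37 dBFS

Stage 1: overshoot 8 dB → 8/8 = 1 dB → -40 dBFS; +3 dB make-up → -37 dBFS.
Stage 2: -37 dBFS ≤ -15 dBFS, so stage 2 doesn't engage; output -37 dBFS.
Stage 3: below threshold (-37 ≤ -17); passes unchanged; output -37 dBFS.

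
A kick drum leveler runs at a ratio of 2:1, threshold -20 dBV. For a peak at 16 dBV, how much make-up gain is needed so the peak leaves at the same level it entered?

Overshoot 36 dB → 36/2 = 18 dB after compression, so the compressed level is -20 + 18 = -2 dBV.
Make-up = target − compressed = 16 − (-2) = 18 dB.

18 dB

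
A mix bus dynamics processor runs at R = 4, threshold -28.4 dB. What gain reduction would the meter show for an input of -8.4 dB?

Overshoot = -8.4 − (-28.4) = 20 dB.
At 4:1, output sits 20/4 = 5 dB above threshold.
Gain reduction = 20 − 5 = 15 dB.

15 dB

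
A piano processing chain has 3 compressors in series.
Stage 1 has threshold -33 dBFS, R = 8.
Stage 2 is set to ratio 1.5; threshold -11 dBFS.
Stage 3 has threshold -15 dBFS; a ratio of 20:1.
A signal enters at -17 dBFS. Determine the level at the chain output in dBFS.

Stage 1: 16 dB above -33 dBFS, reduced 8:1 to 2 dB above → -31 dBFS.
Stage 2: -31 dBFS is at or below the -11 dBFS threshold — no compression; output -31 dBFS.
Stage 3: -31 dBFS is at or below the -15 dBFS threshold — no compression; output -31 dBFS.

-31 dBFS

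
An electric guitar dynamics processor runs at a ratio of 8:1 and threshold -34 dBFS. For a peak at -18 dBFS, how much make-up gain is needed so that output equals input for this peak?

The peak compresses to -34 + 16/8 = -32 dBFS.
To reach -18 dBFS requires -18 − (-32) = 14 dB of make-up.

14 dB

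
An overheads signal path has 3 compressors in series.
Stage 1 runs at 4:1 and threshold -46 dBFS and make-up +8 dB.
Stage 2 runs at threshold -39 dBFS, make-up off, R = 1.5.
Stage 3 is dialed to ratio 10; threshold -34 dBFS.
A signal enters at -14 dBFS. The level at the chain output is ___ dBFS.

Stage 1: overshoot 32 dB → 32/4 = 8 dB → -38 dBFS; +8 dB make-up → -30 dBFS.
Stage 2: 9 dB above -39 dBFS, reduced 1.5:1 to 6 dB above → -33 dBFS.
Stage 3: overshoot 1 dB → 1/10 = 0.1 dB → -33.9 dBFS.

-33.9 dBFS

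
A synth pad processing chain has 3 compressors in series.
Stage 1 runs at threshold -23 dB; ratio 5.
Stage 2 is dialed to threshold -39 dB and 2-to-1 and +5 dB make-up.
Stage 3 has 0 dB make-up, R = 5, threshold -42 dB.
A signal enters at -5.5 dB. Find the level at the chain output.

Stage 1: overshoot 17.5 dB → 17.5/5 = 3.5 dB → -19.5 dB.
Stage 2: 19.5 dB above -39 dB, reduced 2:1 to 9.75 dB above → -29.25 dB; +5 dB make-up → -24.25 dB.
Stage 3: overshoot 17.75 dB → 17.75/5 = 3.55 dB → -38.45 dB.

-38.45 dB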